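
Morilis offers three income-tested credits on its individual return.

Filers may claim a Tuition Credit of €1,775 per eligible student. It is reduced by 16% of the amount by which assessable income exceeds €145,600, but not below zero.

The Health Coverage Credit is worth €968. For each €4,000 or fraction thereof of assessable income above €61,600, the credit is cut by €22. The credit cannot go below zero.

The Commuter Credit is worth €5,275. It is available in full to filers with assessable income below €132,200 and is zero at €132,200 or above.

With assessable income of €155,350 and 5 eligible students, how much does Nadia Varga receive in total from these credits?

Tuition Credit: base = 5 × €1,775 = €8,875. 16% of the €9,750 excess over €145,600 is €1,560; credit = €8,875 − €1,560 = €7,315.
Health Coverage Credit: income exceeds €61,600 by €93,750, which is 24 full-or-partial €4,000 increments; reduction = 24 × €22 = €528, leaving €440.
Commuter Credit: €155,350 meets or exceeds the €132,200 cutoff, so the credit is €0.
Total: €7,315 + €440 + €0 = €7,755.

€7,755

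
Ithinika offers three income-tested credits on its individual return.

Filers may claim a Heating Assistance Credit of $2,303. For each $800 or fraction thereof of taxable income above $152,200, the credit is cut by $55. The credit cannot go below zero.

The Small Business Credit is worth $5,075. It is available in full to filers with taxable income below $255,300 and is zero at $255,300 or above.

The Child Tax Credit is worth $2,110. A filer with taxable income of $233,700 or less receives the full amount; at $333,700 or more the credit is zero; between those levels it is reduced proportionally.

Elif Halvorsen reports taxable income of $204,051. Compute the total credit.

Heating Assistance Credit: income exceeds $152,200 by $51,851 → 65 increments × $55 = $3,575 ≥ base, so the credit is $0.
Small Business Credit: $204,051 is below the $255,300 cutoff, so the full $5,075 applies.
Child Tax Credit: $204,051 is at or below the $233,700 threshold, so the full $2,110 applies.
Total: $0 + $5,075 + $2,110 = $7,185.

$7,185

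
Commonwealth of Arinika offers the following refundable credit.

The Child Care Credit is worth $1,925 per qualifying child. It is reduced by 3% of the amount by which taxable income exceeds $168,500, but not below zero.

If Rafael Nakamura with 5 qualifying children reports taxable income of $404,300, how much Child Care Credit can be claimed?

$2,551

Child Care Credit: base = 5 × $1,925 = $9,625. 3% of the $235,800 excess over $168,500 is $7,074; credit = $9,625 − $7,074 = $2,551.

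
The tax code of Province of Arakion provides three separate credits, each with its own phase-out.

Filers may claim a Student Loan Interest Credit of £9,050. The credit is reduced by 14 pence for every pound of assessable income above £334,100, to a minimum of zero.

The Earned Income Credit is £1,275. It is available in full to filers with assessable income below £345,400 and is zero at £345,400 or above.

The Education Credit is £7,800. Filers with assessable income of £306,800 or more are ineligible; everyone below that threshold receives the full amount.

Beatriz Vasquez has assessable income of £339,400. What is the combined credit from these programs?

Student Loan Interest Credit: 14% of the £5,300 excess over £334,100 is £742; credit = £9,050 − £742 = £8,308.
Earned Income Credit: £339,400 is below the £345,400 cutoff, so the full £1,275 applies.
Education Credit: £339,400 meets or exceeds the £306,800 cutoff, so the credit is £0.
Total: £8,308 + £1,275 + £0 = £9,583.

£9,583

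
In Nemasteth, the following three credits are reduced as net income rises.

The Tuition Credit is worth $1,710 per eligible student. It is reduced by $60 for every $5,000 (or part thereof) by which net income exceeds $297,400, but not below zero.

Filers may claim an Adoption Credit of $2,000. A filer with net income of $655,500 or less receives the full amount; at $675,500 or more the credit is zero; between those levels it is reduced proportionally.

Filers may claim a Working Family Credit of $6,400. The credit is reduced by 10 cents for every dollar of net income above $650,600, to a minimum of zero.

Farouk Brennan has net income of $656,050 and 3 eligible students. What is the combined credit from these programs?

Tuition Credit: base = 3 × $1,710 = $5,130. income exceeds $297,400 by $358,650, which is 72 full-or-partial $5,000 increments; reduction = 72 × $60 = $4,320, leaving $810.
Adoption Credit: $656,050 is $550 into a $20,000 phase-out range, leaving 19,450/20,000 of the credit: $2,000 × 19,450/20,000 = $1,945.
Working Family Credit: 10% of the $5,450 excess over $650,600 is $545; credit = $6,400 − $545 = $5,855.
Total: $810 + $1,945 + $5,855 = $8,610.

$8,610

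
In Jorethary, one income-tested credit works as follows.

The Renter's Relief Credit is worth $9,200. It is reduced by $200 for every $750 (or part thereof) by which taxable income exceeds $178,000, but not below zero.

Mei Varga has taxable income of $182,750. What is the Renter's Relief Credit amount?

Renter's Relief Credit: income exceeds $178,000 by $4,750, which is 7 full-or-partial $750 increments; reduction = 7 × $200 = $1,400, leaving $7,800.

$7,800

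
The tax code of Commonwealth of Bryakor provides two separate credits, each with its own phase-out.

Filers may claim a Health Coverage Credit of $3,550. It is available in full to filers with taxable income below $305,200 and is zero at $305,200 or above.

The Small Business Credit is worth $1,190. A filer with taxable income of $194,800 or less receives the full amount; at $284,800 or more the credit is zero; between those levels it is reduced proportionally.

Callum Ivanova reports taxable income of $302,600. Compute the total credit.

$3,550

Health Coverage Credit: $302,600 is below the $305,200 cutoff, so the full $3,550 applies.
Small Business Credit: $302,600 is at or above $284,800, so the credit is $0.
Total: $3,550 + $0 = $3,550.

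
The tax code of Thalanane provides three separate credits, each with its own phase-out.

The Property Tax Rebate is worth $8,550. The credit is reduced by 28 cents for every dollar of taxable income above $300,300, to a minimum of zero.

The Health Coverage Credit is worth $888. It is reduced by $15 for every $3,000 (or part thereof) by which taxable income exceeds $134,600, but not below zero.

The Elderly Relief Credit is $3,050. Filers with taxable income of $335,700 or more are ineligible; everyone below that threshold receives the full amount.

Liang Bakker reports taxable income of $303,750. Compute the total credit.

$10,667

Property Tax Rebate: 28% of the $3,450 excess over $300,300 is $966; credit = $8,550 − $966 = $7,584.
Health Coverage Credit: income exceeds $134,600 by $169,150, which is 57 full-or-partial $3,000 increments; reduction = 57 × $15 = $855, leaving $33.
Elderly Relief Credit: $303,750 is below the $335,700 cutoff, so the full $3,050 applies.
Total: $7,584 + $33 + $3,050 = $10,667.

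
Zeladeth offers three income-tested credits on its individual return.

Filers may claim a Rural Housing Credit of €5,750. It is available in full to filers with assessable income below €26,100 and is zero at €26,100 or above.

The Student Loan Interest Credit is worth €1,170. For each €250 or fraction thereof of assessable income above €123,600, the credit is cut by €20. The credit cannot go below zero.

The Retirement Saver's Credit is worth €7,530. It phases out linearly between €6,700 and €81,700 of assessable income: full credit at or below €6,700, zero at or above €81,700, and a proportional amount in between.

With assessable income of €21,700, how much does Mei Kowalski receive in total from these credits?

Rural Housing Credit: €21,700 is below the €26,100 cutoff, so the full €5,750 applies.
Student Loan Interest Credit: €21,700 is at or below the €123,600 threshold, so the full €1,170 applies.
Retirement Saver's Credit: €21,700 is €15,000 into a €75,000 phase-out range, leaving 60,000/75,000 of the credit: €7,530 × 60,000/75,000 = €6,024.
Total: €5,750 + €1,170 + €6,024 = €12,944.

€12,944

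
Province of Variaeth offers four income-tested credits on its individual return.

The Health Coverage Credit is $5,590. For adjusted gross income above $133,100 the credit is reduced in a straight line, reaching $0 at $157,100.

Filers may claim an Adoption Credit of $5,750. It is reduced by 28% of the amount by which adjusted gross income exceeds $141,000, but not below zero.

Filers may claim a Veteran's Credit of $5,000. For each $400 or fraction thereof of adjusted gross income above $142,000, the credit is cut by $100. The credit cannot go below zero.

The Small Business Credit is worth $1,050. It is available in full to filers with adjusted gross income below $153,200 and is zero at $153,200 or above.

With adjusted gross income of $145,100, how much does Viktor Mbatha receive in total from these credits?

Health Coverage Credit: $145,100 is $12,000 into a $24,000 phase-out range, leaving 12,000/24,000 of the credit: $5,590 × 12,000/24,000 = $2,795.
Adoption Credit: 28% of the $4,100 excess over $141,000 is $1,148; credit = $5,750 − $1,148 = $4,602.
Veteran's Credit: income exceeds $142,000 by $3,100, which is 8 full-or-partial $400 increments; reduction = 8 × $100 = $800, leaving $4,200.
Small Business Credit: $145,100 is below the $153,200 cutoff, so the full $1,050 applies.
Total: $2,795 + $4,602 + $4,200 + $1,050 = $12,647.

$12,647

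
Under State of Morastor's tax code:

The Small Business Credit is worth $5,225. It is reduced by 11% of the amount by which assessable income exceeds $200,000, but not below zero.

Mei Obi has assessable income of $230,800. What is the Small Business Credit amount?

$1,837

Small Business Credit: 11% of the $30,800 excess over $200,000 is $3,388; credit = $5,225 − $3,388 = $1,837.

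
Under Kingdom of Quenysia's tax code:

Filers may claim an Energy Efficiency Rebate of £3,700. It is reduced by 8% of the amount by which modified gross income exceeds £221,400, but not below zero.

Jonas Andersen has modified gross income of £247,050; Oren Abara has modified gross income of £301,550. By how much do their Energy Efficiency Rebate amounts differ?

£1,648

Jonas (£247,050): Energy Efficiency Rebate: 8% of the £25,650 excess over £221,400 is £2,052; credit = £3,700 − £2,052 = £1,648.
Oren (£301,550): Energy Efficiency Rebate: 8% of the £80,150 excess over £221,400 is £6,412 ≥ base, so the credit is £0.
Difference: |£1,648 − £0| = £1,648.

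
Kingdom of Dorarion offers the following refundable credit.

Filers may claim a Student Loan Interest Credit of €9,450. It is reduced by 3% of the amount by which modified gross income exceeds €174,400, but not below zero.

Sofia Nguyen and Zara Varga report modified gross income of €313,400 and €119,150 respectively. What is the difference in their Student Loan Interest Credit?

Sofia (€313,400): Student Loan Interest Credit: 3% of the €139,000 excess over €174,400 is €4,170; credit = €9,450 − €4,170 = €5,280.
Zara (€119,150): Student Loan Interest Credit: €119,150 is at or below the €174,400 threshold, so the full €9,450 applies.
Difference: |€5,280 − €9,450| = €4,170.

€4,170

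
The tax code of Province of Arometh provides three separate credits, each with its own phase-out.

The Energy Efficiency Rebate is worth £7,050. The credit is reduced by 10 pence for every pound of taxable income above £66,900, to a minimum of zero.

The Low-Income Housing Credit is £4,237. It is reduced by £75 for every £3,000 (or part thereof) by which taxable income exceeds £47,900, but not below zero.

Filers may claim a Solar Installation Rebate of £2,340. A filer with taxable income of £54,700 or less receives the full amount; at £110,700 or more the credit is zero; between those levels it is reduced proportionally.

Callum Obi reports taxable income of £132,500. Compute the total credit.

£2,552

Energy Efficiency Rebate: 10% of the £65,600 excess over £66,900 is £6,560; credit = £7,050 − £6,560 = £490.
Low-Income Housing Credit: income exceeds £47,900 by £84,600, which is 29 full-or-partial £3,000 increments; reduction = 29 × £75 = £2,175, leaving £2,062.
Solar Installation Rebate: £132,500 is at or above £110,700, so the credit is £0.
Total: £490 + £2,062 + £0 = £2,552.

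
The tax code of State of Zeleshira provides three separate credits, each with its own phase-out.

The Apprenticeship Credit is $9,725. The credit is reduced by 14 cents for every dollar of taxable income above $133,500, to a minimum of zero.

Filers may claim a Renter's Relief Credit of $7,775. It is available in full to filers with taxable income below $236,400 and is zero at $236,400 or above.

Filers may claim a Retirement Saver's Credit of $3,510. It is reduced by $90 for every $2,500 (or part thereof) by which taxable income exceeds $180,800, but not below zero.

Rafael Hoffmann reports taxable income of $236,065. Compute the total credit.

Apprenticeship Credit: 14% of the $102,565 excess over $133,500 is $14,359.10 ≥ base, so the credit is $0.
Renter's Relief Credit: $236,065 is below the $236,400 cutoff, so the full $7,775 applies.
Retirement Saver's Credit: income exceeds $180,800 by $55,265, which is 23 full-or-partial $2,500 increments; reduction = 23 × $90 = $2,070, leaving $1,440.
Total: $0 + $7,775 + $1,440 = $9,215.

$9,215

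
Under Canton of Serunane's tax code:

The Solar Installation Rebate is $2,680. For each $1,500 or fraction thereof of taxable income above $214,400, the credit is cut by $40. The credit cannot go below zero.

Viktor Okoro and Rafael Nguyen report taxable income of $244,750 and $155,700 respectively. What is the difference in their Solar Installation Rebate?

Viktor ($244,750): Solar Installation Rebate: income exceeds $214,400 by $30,350, which is 21 full-or-partial $1,500 increments; reduction = 21 × $40 = $840, leaving $1,840.
Rafael ($155,700): Solar Installation Rebate: $155,700 is at or below the $214,400 threshold, so the full $2,680 applies.
Difference: |$1,840 − $2,680| = $840.

$840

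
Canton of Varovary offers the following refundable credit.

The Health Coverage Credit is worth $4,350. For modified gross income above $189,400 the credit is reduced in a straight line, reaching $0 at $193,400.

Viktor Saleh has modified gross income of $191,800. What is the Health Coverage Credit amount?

$1,740

Health Coverage Credit: $191,800 is $2,400 into a $4,000 phase-out range, leaving 1,600/4,000 of the credit: $4,350 × 1,600/4,000 = $1,740.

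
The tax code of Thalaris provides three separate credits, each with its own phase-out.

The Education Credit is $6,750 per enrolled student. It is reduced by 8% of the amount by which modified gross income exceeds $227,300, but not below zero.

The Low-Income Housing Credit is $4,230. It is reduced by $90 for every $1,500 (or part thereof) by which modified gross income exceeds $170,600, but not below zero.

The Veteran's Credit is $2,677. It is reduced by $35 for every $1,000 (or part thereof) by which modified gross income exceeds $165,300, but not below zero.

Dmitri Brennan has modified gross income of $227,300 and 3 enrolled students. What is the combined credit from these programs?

Education Credit: base = 3 × $6,750 = $20,250. $227,300 is at or below the $227,300 threshold, so the full $20,250 applies.
Low-Income Housing Credit: income exceeds $170,600 by $56,700, which is 38 full-or-partial $1,500 increments; reduction = 38 × $90 = $3,420, leaving $810.
Veteran's Credit: income exceeds $165,300 by $62,000, which is 62 full-or-partial $1,000 increments; reduction = 62 × $35 = $2,170, leaving $507.
Total: $20,250 + $810 + $507 = $21,567.

$21,567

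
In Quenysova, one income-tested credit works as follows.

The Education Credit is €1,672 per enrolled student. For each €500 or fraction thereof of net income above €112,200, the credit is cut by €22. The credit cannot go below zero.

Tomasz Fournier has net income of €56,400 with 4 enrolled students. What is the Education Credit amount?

Education Credit: base = 4 × €1,672 = €6,688. €56,400 is at or below the €112,200 threshold, so the full €6,688 applies.

€6,688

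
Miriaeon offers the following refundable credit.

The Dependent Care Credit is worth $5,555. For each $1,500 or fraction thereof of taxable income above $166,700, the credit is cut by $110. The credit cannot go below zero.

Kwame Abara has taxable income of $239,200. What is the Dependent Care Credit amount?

Dependent Care Credit: income exceeds $166,700 by $72,500, which is 49 full-or-partial $1,500 increments; reduction = 49 × $110 = $5,390, leaving $165.

$165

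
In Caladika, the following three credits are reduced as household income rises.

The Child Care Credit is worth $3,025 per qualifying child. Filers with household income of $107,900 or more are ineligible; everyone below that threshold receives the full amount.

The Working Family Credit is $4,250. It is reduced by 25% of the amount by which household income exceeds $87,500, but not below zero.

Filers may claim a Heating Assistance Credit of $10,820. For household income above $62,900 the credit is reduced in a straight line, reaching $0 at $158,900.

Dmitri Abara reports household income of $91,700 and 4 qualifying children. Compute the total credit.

Child Care Credit: base = 4 × $3,025 = $12,100. $91,700 is below the $107,900 cutoff, so the full $12,100 applies.
Working Family Credit: 25% of the $4,200 excess over $87,500 is $1,050; credit = $4,250 − $1,050 = $3,200.
Heating Assistance Credit: $91,700 is $28,800 into a $96,000 phase-out range, leaving 67,200/96,000 of the credit: $10,820 × 67,200/96,000 = $7,574.
Total: $12,100 + $3,200 + $7,574 = $22,874.

$22,874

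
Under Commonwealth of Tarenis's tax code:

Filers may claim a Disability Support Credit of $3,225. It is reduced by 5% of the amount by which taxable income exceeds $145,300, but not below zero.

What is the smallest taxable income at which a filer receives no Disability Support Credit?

The credit falls by 5% of each dollar above $145,300, so it reaches zero when the excess is $3,225 / 5% = $64,500: income = $145,300 + $64,500 = $209,800.

$209,800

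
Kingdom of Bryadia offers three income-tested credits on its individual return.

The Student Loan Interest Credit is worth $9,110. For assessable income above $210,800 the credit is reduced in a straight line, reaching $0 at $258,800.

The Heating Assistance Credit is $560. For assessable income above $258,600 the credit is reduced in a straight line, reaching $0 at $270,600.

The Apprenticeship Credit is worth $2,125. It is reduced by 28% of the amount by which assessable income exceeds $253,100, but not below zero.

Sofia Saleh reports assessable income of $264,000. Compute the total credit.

$308

Student Loan Interest Credit: $264,000 is at or above $258,800, so the credit is $0.
Heating Assistance Credit: $264,000 is $5,400 into a $12,000 phase-out range, leaving 6,600/12,000 of the credit: $560 × 6,600/12,000 = $308.
Apprenticeship Credit: 28% of the $10,900 excess over $253,100 is $3,052 ≥ base, so the credit is $0.
Total: $0 + $308 + $0 = $308.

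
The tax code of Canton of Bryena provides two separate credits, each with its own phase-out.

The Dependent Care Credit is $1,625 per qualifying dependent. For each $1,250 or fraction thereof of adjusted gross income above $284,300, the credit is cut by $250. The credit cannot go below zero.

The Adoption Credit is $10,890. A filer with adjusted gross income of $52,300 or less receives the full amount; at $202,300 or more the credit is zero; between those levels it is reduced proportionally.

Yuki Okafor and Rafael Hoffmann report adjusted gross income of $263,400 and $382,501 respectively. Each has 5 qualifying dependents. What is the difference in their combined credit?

Yuki ($263,400): Dependent Care Credit: base = 5 × $1,625 = $8,125. $263,400 is at or below the $284,300 threshold, so the full $8,125 applies. Adoption Credit: $263,400 is at or above $202,300, so the credit is $0. total $8,125 + $0 = $8,125
Rafael ($382,501): Dependent Care Credit: base = 5 × $1,625 = $8,125. income exceeds $284,300 by $98,201 → 79 increments × $250 = $19,750 ≥ base, so the credit is $0. Adoption Credit: $382,501 is at or above $202,300, so the credit is $0. total $0 + $0 = $0
Difference: |$8,125 − $0| = $8,125.

$8,125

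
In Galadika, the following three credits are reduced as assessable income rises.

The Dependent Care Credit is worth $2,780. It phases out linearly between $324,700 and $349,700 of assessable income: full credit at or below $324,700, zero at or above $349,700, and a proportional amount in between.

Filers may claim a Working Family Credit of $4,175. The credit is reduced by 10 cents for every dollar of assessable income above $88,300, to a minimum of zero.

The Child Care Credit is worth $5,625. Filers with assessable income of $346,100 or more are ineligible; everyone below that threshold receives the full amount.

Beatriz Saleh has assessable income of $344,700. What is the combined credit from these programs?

$6,181

Dependent Care Credit: $344,700 is $20,000 into a $25,000 phase-out range, leaving 5,000/25,000 of the credit: $2,780 × 5,000/25,000 = $556.
Working Family Credit: 10% of the $256,400 excess over $88,300 is $25,640 ≥ base, so the credit is $0.
Child Care Credit: $344,700 is below the $346,100 cutoff, so the full $5,625 applies.
Total: $556 + $0 + $5,625 = $6,181.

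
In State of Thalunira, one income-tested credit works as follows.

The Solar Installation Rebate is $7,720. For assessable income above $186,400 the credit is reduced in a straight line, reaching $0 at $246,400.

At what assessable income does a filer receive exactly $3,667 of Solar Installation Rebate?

$217,900

$3,667 is 3,667/7,720 of the full $7,720, so 4,053/7,720 of the $60,000 range has been used: income = $186,400 + $60,000 × 4,053/7,720 = $217,900.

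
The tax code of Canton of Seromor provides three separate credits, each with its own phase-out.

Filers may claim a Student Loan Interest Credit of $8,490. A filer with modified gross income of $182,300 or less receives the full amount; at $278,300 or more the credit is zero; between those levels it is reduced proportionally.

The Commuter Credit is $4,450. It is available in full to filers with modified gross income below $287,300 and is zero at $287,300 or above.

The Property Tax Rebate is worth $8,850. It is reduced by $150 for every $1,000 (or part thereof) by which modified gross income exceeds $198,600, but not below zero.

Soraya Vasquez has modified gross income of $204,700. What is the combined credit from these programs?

$18,759

Student Loan Interest Credit: $204,700 is $22,400 into a $96,000 phase-out range, leaving 73,600/96,000 of the credit: $8,490 × 73,600/96,000 = $6,509.
Commuter Credit: $204,700 is below the $287,300 cutoff, so the full $4,450 applies.
Property Tax Rebate: income exceeds $198,600 by $6,100, which is 7 full-or-partial $1,000 increments; reduction = 7 × $150 = $1,050, leaving $7,800.
Total: $6,509 + $4,450 + $7,800 = $18,759.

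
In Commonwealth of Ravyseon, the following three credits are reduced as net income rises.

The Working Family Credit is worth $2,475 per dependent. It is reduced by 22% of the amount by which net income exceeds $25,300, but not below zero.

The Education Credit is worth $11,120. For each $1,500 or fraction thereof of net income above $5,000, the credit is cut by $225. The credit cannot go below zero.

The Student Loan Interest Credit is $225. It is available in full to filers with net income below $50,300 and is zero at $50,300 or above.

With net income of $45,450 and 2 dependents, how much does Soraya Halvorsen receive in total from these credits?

$5,787

Working Family Credit: base = 2 × $2,475 = $4,950. 22% of the $20,150 excess over $25,300 is $4,433; credit = $4,950 − $4,433 = $517.
Education Credit: income exceeds $5,000 by $40,450, which is 27 full-or-partial $1,500 increments; reduction = 27 × $225 = $6,075, leaving $5,045.
Student Loan Interest Credit: $45,450 is below the $50,300 cutoff, so the full $225 applies.
Total: $517 + $5,045 + $225 = $5,787.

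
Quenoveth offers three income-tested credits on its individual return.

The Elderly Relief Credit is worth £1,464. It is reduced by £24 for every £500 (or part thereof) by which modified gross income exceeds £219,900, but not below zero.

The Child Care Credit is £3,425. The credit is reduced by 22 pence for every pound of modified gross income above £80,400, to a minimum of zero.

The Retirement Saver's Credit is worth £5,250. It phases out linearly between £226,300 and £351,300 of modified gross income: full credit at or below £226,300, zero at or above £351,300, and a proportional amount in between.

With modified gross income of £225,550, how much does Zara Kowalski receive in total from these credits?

£6,426

Elderly Relief Credit: income exceeds £219,900 by £5,650, which is 12 full-or-partial £500 increments; reduction = 12 × £24 = £288, leaving £1,176.
Child Care Credit: 22% of the £145,150 excess over £80,400 is £31,933 ≥ base, so the credit is £0.
Retirement Saver's Credit: £225,550 is at or below the £226,300 threshold, so the full £5,250 applies.
Total: £1,176 + £0 + £5,250 = £6,426.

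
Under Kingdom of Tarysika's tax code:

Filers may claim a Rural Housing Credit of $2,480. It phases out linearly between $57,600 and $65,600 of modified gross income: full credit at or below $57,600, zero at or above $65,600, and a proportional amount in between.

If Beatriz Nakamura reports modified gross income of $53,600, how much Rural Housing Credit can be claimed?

$2,480

Rural Housing Credit: $53,600 is at or below the $57,600 threshold, so the full $2,480 applies.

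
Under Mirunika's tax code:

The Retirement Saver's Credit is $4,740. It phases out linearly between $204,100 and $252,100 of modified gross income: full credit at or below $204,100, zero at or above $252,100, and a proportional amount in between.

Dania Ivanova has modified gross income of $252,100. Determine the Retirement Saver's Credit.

Retirement Saver's Credit: $252,100 is at or above $252,100, so the credit is $0.

$0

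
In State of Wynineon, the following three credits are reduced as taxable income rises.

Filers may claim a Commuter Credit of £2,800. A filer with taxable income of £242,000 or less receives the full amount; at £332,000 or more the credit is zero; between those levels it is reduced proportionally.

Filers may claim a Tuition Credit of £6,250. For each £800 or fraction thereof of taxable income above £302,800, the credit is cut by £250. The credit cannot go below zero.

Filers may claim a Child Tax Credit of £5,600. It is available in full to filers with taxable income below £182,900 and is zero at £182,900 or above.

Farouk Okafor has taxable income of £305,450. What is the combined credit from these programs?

Commuter Credit: £305,450 is £63,450 into a £90,000 phase-out range, leaving 26,550/90,000 of the credit: £2,800 × 26,550/90,000 = £826.
Tuition Credit: income exceeds £302,800 by £2,650, which is 4 full-or-partial £800 increments; reduction = 4 × £250 = £1,000, leaving £5,250.
Child Tax Credit: £305,450 meets or exceeds the £182,900 cutoff, so the credit is £0.
Total: £826 + £5,250 + £0 = £6,076.

£6,076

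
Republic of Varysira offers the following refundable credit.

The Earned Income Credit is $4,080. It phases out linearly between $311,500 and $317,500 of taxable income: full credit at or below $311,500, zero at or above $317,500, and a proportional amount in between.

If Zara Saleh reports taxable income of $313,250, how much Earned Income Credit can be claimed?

Earned Income Credit: $313,250 is $1,750 into a $6,000 phase-out range, leaving 4,250/6,000 of the credit: $4,080 × 4,250/6,000 = $2,890.

$2,890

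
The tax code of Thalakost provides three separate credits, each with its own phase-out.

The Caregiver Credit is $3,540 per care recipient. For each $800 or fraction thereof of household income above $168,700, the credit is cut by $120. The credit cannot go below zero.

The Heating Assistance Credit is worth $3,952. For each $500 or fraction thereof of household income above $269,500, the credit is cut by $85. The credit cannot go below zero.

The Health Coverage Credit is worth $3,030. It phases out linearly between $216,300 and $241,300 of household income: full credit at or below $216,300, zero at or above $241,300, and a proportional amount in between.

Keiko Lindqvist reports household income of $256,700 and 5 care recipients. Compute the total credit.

Caregiver Credit: base = 5 × $3,540 = $17,700. income exceeds $168,700 by $88,000, which is 110 full-or-partial $800 increments; reduction = 110 × $120 = $13,200, leaving $4,500.
Heating Assistance Credit: $256,700 is at or below the $269,500 threshold, so the full $3,952 applies.
Health Coverage Credit: $256,700 is at or above $241,300, so the credit is $0.
Total: $4,500 + $3,952 + $0 = $8,452.

$8,452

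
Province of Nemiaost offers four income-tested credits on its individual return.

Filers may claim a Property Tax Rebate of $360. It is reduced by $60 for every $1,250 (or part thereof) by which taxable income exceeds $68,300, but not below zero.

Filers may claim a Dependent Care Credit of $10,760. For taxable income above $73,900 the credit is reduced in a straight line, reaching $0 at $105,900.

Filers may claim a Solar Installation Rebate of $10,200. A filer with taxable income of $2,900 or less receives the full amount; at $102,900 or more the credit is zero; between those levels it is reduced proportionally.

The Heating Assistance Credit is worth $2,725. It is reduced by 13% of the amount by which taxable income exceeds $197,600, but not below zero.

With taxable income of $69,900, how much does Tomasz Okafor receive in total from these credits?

Property Tax Rebate: income exceeds $68,300 by $1,600, which is 2 full-or-partial $1,250 increments; reduction = 2 × $60 = $120, leaving $240.
Dependent Care Credit: $69,900 is at or below the $73,900 threshold, so the full $10,760 applies.
Solar Installation Rebate: $69,900 is $67,000 into a $100,000 phase-out range, leaving 33,000/100,000 of the credit: $10,200 × 33,000/100,000 = $3,366.
Heating Assistance Credit: $69,900 is at or below the $197,600 threshold, so the full $2,725 applies.
Total: $240 + $10,760 + $3,366 + $2,725 = $17,091.

$17,091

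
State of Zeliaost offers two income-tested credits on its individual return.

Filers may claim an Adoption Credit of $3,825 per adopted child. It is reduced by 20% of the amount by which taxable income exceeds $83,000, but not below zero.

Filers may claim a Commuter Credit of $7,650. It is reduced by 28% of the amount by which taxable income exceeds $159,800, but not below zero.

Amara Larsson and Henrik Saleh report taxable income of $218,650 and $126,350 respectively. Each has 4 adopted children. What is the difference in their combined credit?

Amara ($218,650): Adoption Credit: base = 4 × $3,825 = $15,300. 20% of the $135,650 excess over $83,000 is $27,130 ≥ base, so the credit is $0. Commuter Credit: 28% of the $58,850 excess over $159,800 is $16,478 ≥ base, so the credit is $0. total $0 + $0 = $0
Henrik ($126,350): Adoption Credit: base = 4 × $3,825 = $15,300. 20% of the $43,350 excess over $83,000 is $8,670; credit = $15,300 − $8,670 = $6,630. Commuter Credit: $126,350 is at or below the $159,800 threshold, so the full $7,650 applies. total $6,630 + $7,650 = $14,280
Difference: |$0 − $14,280| = $14,280.

$14,280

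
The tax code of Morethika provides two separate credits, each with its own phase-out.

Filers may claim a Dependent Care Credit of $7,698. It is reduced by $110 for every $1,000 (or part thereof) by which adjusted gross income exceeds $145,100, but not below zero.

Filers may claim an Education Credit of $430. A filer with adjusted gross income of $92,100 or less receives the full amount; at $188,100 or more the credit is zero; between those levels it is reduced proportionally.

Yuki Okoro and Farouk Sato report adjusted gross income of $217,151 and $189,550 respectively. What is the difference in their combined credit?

Yuki ($217,151): Dependent Care Credit: income exceeds $145,100 by $72,051 → 73 increments × $110 = $8,030 ≥ base, so the credit is $0. Education Credit: $217,151 is at or above $188,100, so the credit is $0. total $0 + $0 = $0
Farouk ($189,550): Dependent Care Credit: income exceeds $145,100 by $44,450, which is 45 full-or-partial $1,000 increments; reduction = 45 × $110 = $4,950, leaving $2,748. Education Credit: $189,550 is at or above $188,100, so the credit is $0. total $2,748 + $0 = $2,748
Difference: |$0 − $2,748| = $2,748.

$2,748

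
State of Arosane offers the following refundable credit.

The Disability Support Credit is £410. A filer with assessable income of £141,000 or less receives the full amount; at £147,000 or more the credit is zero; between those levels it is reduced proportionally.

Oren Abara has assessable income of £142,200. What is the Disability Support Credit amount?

£328

Disability Support Credit: £142,200 is £1,200 into a £6,000 phase-out range, leaving 4,800/6,000 of the credit: £410 × 4,800/6,000 = £328.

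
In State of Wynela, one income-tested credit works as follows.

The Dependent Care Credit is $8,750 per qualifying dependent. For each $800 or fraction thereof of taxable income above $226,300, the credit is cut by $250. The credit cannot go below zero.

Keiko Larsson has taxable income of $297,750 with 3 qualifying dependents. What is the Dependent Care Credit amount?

Dependent Care Credit: base = 3 × $8,750 = $26,250. income exceeds $226,300 by $71,450, which is 90 full-or-partial $800 increments; reduction = 90 × $250 = $22,500, leaving $3,750.

$3,750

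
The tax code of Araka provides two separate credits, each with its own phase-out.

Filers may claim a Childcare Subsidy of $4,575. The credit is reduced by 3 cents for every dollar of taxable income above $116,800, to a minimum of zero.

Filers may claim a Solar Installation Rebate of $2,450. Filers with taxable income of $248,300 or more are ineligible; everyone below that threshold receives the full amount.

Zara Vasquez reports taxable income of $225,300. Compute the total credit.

$3,770

Childcare Subsidy: 3% of the $108,500 excess over $116,800 is $3,255; credit = $4,575 − $3,255 = $1,320.
Solar Installation Rebate: $225,300 is below the $248,300 cutoff, so the full $2,450 applies.
Total: $1,320 + $2,450 = $3,770.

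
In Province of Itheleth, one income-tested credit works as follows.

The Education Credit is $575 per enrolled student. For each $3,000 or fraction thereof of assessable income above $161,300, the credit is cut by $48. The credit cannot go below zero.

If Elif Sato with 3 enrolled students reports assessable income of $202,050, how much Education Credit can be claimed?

Education Credit: base = 3 × $575 = $1,725. income exceeds $161,300 by $40,750, which is 14 full-or-partial $3,000 increments; reduction = 14 × $48 = $672, leaving $1,053.

$1,053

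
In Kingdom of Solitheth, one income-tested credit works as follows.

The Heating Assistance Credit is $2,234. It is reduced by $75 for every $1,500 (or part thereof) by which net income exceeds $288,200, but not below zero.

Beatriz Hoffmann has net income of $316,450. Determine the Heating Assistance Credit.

Heating Assistance Credit: income exceeds $288,200 by $28,250, which is 19 full-or-partial $1,500 increments; reduction = 19 × $75 = $1,425, leaving $809.

$809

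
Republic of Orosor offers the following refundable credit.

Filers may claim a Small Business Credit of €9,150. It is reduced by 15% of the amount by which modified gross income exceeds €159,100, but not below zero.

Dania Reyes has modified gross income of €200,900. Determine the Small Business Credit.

€2,880

Small Business Credit: 15% of the €41,800 excess over €159,100 is €6,270; credit = €9,150 − €6,270 = €2,880.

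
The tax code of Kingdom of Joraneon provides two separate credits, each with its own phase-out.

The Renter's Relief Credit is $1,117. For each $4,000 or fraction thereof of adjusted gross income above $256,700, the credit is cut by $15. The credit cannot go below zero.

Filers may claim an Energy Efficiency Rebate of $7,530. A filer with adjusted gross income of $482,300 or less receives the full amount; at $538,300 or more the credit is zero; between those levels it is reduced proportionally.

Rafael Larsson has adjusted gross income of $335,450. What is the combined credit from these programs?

$8,347

Renter's Relief Credit: income exceeds $256,700 by $78,750, which is 20 full-or-partial $4,000 increments; reduction = 20 × $15 = $300, leaving $817.
Energy Efficiency Rebate: $335,450 is at or below the $482,300 threshold, so the full $7,530 applies.
Total: $817 + $7,530 = $8,347.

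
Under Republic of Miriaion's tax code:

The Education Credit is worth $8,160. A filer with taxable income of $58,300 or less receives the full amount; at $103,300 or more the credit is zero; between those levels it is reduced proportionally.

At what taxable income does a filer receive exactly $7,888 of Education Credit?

$7,888 is 7,888/8,160 of the full $8,160, so 272/8,160 of the $45,000 range has been used: income = $58,300 + $45,000 × 272/8,160 = $59,800.

$59,800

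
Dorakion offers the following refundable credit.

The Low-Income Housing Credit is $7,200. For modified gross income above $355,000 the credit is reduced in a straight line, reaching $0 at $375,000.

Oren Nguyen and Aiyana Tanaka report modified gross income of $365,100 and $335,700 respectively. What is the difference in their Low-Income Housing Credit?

Oren ($365,100): Low-Income Housing Credit: $365,100 is $10,100 into a $20,000 phase-out range, leaving 9,900/20,000 of the credit: $7,200 × 9,900/20,000 = $3,564.
Aiyana ($335,700): Low-Income Housing Credit: $335,700 is at or below the $355,000 threshold, so the full $7,200 applies.
Difference: |$3,564 − $7,200| = $3,636.

$3,636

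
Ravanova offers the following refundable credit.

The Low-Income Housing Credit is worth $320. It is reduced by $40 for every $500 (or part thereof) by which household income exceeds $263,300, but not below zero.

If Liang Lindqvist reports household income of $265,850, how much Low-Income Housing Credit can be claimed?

Low-Income Housing Credit: income exceeds $263,300 by $2,550, which is 6 full-or-partial $500 increments; reduction = 6 × $40 = $240, leaving $80.

$80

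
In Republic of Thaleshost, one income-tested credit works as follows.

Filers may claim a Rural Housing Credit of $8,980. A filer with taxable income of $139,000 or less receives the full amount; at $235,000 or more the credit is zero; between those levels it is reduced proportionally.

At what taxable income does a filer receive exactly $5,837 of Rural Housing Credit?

$172,600

$5,837 is 5,837/8,980 of the full $8,980, so 3,143/8,980 of the $96,000 range has been used: income = $139,000 + $96,000 × 3,143/8,980 = $172,600.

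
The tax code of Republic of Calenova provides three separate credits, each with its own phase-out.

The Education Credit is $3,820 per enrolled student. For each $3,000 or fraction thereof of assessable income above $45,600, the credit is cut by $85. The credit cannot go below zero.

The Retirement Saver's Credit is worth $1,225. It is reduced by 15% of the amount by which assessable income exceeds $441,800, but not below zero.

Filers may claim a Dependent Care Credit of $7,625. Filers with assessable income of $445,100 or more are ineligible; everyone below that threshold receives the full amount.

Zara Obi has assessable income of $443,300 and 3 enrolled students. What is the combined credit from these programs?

Education Credit: base = 3 × $3,820 = $11,460. income exceeds $45,600 by $397,700, which is 133 full-or-partial $3,000 increments; reduction = 133 × $85 = $11,305, leaving $155.
Retirement Saver's Credit: 15% of the $1,500 excess over $441,800 is $225; credit = $1,225 − $225 = $1,000.
Dependent Care Credit: $443,300 is below the $445,100 cutoff, so the full $7,625 applies.
Total: $155 + $1,000 + $7,625 = $8,780.

$8,780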